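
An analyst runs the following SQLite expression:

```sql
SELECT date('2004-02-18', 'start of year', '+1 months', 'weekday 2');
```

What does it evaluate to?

`start of year` rewinds 2004-02-18 to 2004-01-01.
Adding +1 month to 2004-01-01 gives 2004-02-01.
`weekday 2` advances to the next Tuesday; 2004-02-01 is a Sunday, so it moves forward to 2004-02-03.

2004-02-03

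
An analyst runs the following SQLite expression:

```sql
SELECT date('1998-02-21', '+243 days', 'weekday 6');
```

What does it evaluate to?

Applying '+243 days' to 1998-02-21: counting 243 days forward gives 1998-10-22.
`weekday 6` advances to the next Saturday; 1998-10-22 is a Thursday, so it moves forward to 1998-10-24.

1998-10-24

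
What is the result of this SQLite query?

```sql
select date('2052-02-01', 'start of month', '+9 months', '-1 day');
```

2052-10-31

`start of month` rewinds 2052-02-01 to 2052-02-01.
Adding +9 months to 2052-02-01 gives 2052-11-01.
Going back 1 day from 2052-11-01 reaches 2052-10-31 (last day of October, 31 days).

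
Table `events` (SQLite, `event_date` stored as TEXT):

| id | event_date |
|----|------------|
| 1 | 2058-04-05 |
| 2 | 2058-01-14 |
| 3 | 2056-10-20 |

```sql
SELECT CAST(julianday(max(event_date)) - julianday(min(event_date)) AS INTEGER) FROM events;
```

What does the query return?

532

MIN = 2056-10-20, MAX = 2058-04-05.
11 days remain in October 2056 after the 20th (31 − 20).
Full months from November 2056 through March 2058 contribute their day counts.
Then 5 days into April 2058.
Total: 11 + 30 + 31 + 31 + 28 + 31 + 30 + 31 + 30 + 31 + 31 + 30 + 31 + 30 + 31 + 31 + 28 + 31 + 5 = 532.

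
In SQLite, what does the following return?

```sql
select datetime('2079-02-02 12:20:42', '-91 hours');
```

-91 hours from 2079-02-02 12:20:42 is 2079-01-29 17:20:42 (crosses midnight).

2079-01-29 17:20:42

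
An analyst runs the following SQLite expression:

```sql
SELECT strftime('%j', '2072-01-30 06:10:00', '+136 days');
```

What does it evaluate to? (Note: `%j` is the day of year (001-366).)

First apply '+136 days': 2072-01-30 06:10:00 → 2072-06-14 06:10:00.
Day-of-year for 2072-06-14: days since 2072-01-01 inclusive = 166, zero-padded to 166.

166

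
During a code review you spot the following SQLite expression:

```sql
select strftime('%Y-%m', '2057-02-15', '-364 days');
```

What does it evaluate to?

First apply '-364 days': 2057-02-15 → 2056-02-17.
`%Y-%m` extracts the year-month: 2056-02.

2056-02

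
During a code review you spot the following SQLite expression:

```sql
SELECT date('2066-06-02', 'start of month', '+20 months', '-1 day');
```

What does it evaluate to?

2068-01-31

`start of month` rewinds 2066-06-02 to 2066-06-01.
Adding +20 months to 2066-06-01 gives 2068-02-01.
Going back 1 day from 2068-02-01 reaches 2068-01-31 (last day of January, 31 days).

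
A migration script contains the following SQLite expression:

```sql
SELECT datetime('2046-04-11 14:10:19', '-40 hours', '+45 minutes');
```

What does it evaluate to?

-40 hours from 2046-04-11 14:10:19 is 2046-04-09 22:10:19 (crosses midnight).
+45 minutes from 2046-04-09 22:10:19 is 2046-04-09 22:55:19.

2046-04-09 22:55:19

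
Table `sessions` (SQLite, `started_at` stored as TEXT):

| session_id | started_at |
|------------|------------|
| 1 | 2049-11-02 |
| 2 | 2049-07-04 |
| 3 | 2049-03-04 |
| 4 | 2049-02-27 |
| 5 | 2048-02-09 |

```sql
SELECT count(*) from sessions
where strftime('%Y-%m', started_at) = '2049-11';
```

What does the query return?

Rows with year-month 2049-11: 2049-11-02 → 1.

1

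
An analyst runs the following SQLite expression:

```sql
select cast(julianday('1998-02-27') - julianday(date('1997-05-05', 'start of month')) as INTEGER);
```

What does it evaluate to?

302

`start of month` rewinds 1997-05-05 to 1997-05-01.
30 days remain in May 1997 after the 1st (31 − 1).
Full months from June 1997 through January 1998 contribute their day counts.
Then 27 days into February 1998.
Total: 30 + 30 + 31 + 31 + 30 + 31 + 30 + 31 + 31 + 27 = 302.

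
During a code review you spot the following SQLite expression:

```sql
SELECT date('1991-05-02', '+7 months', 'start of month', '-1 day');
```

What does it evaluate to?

Adding +7 months to 1991-05-02 gives 1991-12-02.
`start of month` rewinds 1991-12-02 to 1991-12-01.
Going back 1 day from 1991-12-01 reaches 1991-11-30 (last day of November, 30 days).

1991-11-30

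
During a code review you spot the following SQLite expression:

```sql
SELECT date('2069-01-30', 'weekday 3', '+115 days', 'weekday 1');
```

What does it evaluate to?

`weekday 3` advances to the next Wednesday; 2069-01-30 is already a Wednesday, so it stays at 2069-01-30.
Applying '+115 days' to 2069-01-30: counting 115 days forward gives 2069-05-25.
`weekday 1` advances to the next Monday; 2069-05-25 is a Saturday, so it moves forward to 2069-05-27.

2069-05-27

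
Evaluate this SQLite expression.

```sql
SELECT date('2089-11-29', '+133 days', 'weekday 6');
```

Applying '+133 days' to 2089-11-29: counting 133 days forward gives 2090-04-11.
`weekday 6` advances to the next Saturday; 2090-04-11 is a Tuesday, so it moves forward to 2090-04-15.

2090-04-15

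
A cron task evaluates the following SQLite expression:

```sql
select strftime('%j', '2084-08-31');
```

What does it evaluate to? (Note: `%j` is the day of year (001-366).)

244

Day-of-year for 2084-08-31: days since 2084-01-01 inclusive = 244, zero-padded to 244.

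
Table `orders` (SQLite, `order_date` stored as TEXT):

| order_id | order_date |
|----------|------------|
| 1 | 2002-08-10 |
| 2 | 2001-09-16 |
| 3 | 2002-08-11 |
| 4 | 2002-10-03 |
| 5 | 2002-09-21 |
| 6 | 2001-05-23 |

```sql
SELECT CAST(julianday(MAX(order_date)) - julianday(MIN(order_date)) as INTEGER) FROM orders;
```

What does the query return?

MIN = 2001-05-23, MAX = 2002-10-03.
8 days remain in May 2001 after the 23rd (31 − 23).
Full months from June 2001 through September 2002 contribute their day counts.
Then 3 days into October 2002.
Total: 8 + 30 + 31 + 31 + 30 + 31 + 30 + 31 + 31 + 28 + 31 + 30 + 31 + 30 + 31 + 31 + 30 + 3 = 498.

498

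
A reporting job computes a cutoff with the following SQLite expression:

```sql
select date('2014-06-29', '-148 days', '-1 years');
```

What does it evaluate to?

2013-02-01

Applying '-148 days' to 2014-06-29: counting 148 days back gives 2014-02-01.
Adding -1 year to 2014-02-01 gives 2013-02-01.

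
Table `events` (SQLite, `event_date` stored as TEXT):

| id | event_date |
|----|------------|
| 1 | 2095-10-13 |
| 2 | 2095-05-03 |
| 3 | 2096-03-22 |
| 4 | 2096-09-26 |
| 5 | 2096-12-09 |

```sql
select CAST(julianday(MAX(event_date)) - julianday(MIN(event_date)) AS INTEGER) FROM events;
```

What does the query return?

MIN = 2095-05-03, MAX = 2096-12-09.
28 days remain in May 2095 after the 3rd (31 − 3).
Full months from June 2095 through November 2096 contribute their day counts.
Then 9 days into December 2096.
Total: 28 + 30 + 31 + 31 + 30 + 31 + 30 + 31 + 31 + 29 + 31 + 30 + 31 + 30 + 31 + 31 + 30 + 31 + 30 + 9 = 586.

586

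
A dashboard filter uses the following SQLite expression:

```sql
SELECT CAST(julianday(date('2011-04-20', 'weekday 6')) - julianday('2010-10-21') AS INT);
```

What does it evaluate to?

`weekday 6` advances to the next Saturday; 2011-04-20 is a Wednesday, so it moves forward to 2011-04-23.
10 days remain in October 2010 after the 21st (31 − 21).
November 2010: 30 days.
December 2010: 31 days.
January 2011: 31 days.
February 2011: 28 days.
March 2011: 31 days.
Then 23 days into April 2011.
Total: 10 + 30 + 31 + 31 + 28 + 31 + 23 = 184.

184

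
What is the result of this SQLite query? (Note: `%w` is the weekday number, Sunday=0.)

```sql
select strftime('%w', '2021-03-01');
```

1

2021-03-01 is a Monday; with Sunday=0 that is 1.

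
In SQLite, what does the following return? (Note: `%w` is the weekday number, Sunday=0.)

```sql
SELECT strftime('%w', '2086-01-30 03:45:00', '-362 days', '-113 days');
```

First apply '-362 days', '-113 days': 2086-01-30 03:45:00 → 2084-10-12 03:45:00.
2084-10-12 is a Thursday; with Sunday=0 that is 4.

4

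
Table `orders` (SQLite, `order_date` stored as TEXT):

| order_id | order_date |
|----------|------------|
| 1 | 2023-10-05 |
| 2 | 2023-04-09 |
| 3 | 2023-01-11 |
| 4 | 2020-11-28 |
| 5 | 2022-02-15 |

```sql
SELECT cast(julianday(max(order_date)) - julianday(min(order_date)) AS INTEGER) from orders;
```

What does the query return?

MIN = 2020-11-28, MAX = 2023-10-05.
2 days remain in November 2020 after the 28th (30 − 28).
Full months from December 2020 through September 2023 contribute their day counts.
Then 5 days into October 2023.
Total: 2 + 31 + 31 + 28 + 31 + 30 + 31 + 30 + 31 + 31 + 30 + 31 + 30 + 31 + 31 + 28 + 31 + 30 + 31 + 30 + 31 + 31 + 30 + 31 + 30 + 31 + 31 + 28 + 31 + 30 + 31 + 30 + 31 + 31 + 30 + 5 = 1041.

1041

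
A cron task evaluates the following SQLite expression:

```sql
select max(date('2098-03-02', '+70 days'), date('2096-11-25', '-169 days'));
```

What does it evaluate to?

2098-05-11

date('2098-03-02', '+70 days') → 2098-05-11.
date('2096-11-25', '-169 days') → 2096-06-09.
Later of the two is 2098-05-11.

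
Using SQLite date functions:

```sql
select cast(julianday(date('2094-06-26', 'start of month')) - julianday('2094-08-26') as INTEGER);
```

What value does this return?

`start of month` rewinds 2094-06-26 to 2094-06-01.
29 days remain in June 2094 after the 1st (30 − 1).
July 2094: 31 days.
Then 26 days into August 2094.
Total: 29 + 31 + 26 = 86.
The subtraction is earlier − later, so the result is −86 → -86.

-86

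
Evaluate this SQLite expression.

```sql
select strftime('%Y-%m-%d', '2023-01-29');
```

2023-01-29

`%Y-%m-%d` extracts the ISO date: 2023-01-29.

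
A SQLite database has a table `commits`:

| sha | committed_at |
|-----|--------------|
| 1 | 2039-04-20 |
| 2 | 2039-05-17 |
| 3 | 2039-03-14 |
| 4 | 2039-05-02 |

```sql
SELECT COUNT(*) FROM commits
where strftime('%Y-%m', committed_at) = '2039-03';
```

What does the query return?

Rows with year-month 2039-03: 2039-03-14 → 1.

1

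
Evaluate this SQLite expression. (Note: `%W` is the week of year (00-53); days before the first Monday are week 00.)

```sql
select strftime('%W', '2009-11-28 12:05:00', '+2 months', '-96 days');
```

42

First apply '+2 months', '-96 days': 2009-11-28 12:05:00 → 2009-10-24 12:05:00.
2009-10-24 is a Saturday. SQLite's %W counts Mondays since the year started; the result is 42.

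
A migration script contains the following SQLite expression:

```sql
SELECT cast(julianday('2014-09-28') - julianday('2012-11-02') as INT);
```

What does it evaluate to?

695

28 days remain in November 2012 after the 2nd (30 − 2).
Full months from December 2012 through August 2014 contribute their day counts.
Then 28 days into September 2014.
Total: 28 + 31 + 31 + 28 + 31 + 30 + 31 + 30 + 31 + 31 + 30 + 31 + 30 + 31 + 31 + 28 + 31 + 30 + 31 + 30 + 31 + 31 + 28 = 695.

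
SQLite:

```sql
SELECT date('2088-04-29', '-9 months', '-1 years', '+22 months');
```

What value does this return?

2088-05-29

Adding -9 months to 2088-04-29 gives 2087-07-29.
Adding -1 year to 2087-07-29 gives 2086-07-29.
Adding +22 months to 2086-07-29 gives 2088-05-29.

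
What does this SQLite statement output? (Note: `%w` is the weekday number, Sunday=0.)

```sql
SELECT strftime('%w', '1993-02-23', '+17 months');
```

6

First apply '+17 months': 1993-02-23 → 1994-07-23.
1994-07-23 is a Saturday; with Sunday=0 that is 6.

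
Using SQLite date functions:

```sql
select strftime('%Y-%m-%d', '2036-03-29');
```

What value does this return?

`%Y-%m-%d` extracts the ISO date: 2036-03-29.

2036-03-29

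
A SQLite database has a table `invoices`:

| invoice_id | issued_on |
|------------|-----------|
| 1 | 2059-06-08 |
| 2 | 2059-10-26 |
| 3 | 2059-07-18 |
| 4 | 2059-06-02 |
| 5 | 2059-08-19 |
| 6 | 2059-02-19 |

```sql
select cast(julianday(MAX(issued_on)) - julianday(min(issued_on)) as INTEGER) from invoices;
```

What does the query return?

249

MIN = 2059-02-19, MAX = 2059-10-26.
9 days remain in February 2059 after the 19th (28 − 19).
Full months from March 2059 through September 2059 contribute their day counts.
Then 26 days into October 2059.
Total: 9 + 31 + 30 + 31 + 30 + 31 + 31 + 30 + 26 = 249.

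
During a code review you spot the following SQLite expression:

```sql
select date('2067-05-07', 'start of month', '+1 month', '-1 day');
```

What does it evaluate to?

2067-05-31

`start of month` rewinds 2067-05-07 to 2067-05-01.
Adding +1 month to 2067-05-01 gives 2067-06-01.
Going back 1 day from 2067-06-01 reaches 2067-05-31 (last day of May, 31 days).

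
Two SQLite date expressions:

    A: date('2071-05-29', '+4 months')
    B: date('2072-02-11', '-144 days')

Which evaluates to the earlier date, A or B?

A = 2071-09-29.
B = 2071-09-20.
B is earlier.

B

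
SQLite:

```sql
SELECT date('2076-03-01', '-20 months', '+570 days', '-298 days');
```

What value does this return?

Adding -20 months to 2076-03-01 gives 2074-07-01.
Applying '+570 days' to 2074-07-01: counting 570 days forward gives 2076-01-22.
Applying '-298 days' to 2076-01-22: counting 298 days back gives 2075-03-30.

2075-03-30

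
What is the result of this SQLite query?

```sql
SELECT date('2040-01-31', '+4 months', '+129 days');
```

2040-10-07

Adding +4 months to 2040-01-31 gives 2040-05-31.
Applying '+129 days' to 2040-05-31: counting 129 days forward gives 2040-10-07.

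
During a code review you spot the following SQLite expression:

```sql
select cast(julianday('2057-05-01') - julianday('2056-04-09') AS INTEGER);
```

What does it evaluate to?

21 days remain in April 2056 after the 9th (30 − 9).
Full months from May 2056 through April 2057 contribute their day counts.
Then 1 day into May 2057.
Total: 21 + 31 + 30 + 31 + 31 + 30 + 31 + 30 + 31 + 31 + 28 + 31 + 30 + 1 = 387.

387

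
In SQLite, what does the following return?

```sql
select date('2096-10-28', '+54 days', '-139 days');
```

2096-08-04

Applying '+54 days' to 2096-10-28: counting 54 days forward gives 2096-12-21.
Applying '-139 days' to 2096-12-21: counting 139 days back gives 2096-08-04.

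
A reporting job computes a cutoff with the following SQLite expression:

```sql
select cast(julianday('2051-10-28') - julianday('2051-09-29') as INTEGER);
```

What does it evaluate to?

1 day remains in September 2051 after the 29th (30 − 29).
Then 28 days into October 2051.
Total: 1 + 28 = 29.

29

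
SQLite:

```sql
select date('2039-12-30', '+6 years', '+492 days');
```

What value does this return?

Adding +6 years to 2039-12-30 gives 2045-12-30.
Applying '+492 days' to 2045-12-30: counting 492 days forward gives 2047-05-06.

2047-05-06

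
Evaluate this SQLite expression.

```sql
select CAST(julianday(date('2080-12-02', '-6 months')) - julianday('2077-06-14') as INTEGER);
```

1084

Adding -6 months to 2080-12-02 gives 2080-06-02.
16 days remain in June 2077 after the 14th (30 − 14).
Full months from July 2077 through May 2080 contribute their day counts.
Then 2 days into June 2080.
Total: 16 + 31 + 31 + 30 + 31 + 30 + 31 + 31 + 28 + 31 + 30 + 31 + 30 + 31 + 31 + 30 + 31 + 30 + 31 + 31 + 28 + 31 + 30 + 31 + 30 + 31 + 31 + 30 + 31 + 30 + 31 + 31 + 29 + 31 + 30 + 31 + 2 = 1084.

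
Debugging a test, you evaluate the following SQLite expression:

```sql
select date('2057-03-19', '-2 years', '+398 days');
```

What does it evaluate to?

2056-04-20

Adding -2 years to 2057-03-19 gives 2055-03-19.
Applying '+398 days' to 2055-03-19: counting 398 days forward gives 2056-04-20.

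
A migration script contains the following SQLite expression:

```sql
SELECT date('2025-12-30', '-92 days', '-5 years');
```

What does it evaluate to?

2020-09-29

Applying '-92 days' to 2025-12-30: counting 92 days back gives 2025-09-29.
Adding -5 years to 2025-09-29 gives 2020-09-29.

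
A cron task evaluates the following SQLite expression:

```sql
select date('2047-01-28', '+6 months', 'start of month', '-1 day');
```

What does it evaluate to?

Adding +6 months to 2047-01-28 gives 2047-07-28.
`start of month` rewinds 2047-07-28 to 2047-07-01.
Going back 1 day from 2047-07-01 reaches 2047-06-30 (last day of June, 30 days).

2047-06-30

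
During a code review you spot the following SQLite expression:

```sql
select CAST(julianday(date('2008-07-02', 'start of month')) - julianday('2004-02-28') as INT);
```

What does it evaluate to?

`start of month` rewinds 2008-07-02 to 2008-07-01.
1 day remains in February 2004 after the 28th (29 − 28).
Full months from March 2004 through June 2008 contribute their day counts.
Then 1 day into July 2008.
Total: 1 + 31 + 30 + 31 + 30 + 31 + 31 + 30 + 31 + 30 + 31 + 31 + 28 + 31 + 30 + 31 + 30 + 31 + 31 + 30 + 31 + 30 + 31 + 31 + 28 + 31 + 30 + 31 + 30 + 31 + 31 + 30 + 31 + 30 + 31 + 31 + 28 + 31 + 30 + 31 + 30 + 31 + 31 + 30 + 31 + 30 + 31 + 31 + 29 + 31 + 30 + 31 + 30 + 1 = 1585.

1585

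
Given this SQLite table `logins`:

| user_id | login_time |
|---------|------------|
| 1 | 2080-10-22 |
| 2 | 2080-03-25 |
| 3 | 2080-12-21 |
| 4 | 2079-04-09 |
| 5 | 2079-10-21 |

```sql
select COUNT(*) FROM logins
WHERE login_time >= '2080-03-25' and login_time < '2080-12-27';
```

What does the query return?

3

Rows in [2080-03-25, 2080-12-27): 2080-10-22, 2080-03-25, 2080-12-21 → 3 rows.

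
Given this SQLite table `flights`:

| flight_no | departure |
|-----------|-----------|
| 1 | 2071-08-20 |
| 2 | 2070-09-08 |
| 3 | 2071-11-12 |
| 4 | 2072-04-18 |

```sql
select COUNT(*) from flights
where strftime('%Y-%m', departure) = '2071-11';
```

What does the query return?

1

Rows with year-month 2071-11: 2071-11-12 → 1.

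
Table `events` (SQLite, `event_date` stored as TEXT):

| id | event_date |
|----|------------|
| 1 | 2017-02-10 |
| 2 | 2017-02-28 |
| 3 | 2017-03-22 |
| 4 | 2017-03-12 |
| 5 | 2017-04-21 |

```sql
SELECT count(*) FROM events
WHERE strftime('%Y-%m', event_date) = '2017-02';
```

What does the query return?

Rows with year-month 2017-02: 2017-02-10, 2017-02-28 → 2.

2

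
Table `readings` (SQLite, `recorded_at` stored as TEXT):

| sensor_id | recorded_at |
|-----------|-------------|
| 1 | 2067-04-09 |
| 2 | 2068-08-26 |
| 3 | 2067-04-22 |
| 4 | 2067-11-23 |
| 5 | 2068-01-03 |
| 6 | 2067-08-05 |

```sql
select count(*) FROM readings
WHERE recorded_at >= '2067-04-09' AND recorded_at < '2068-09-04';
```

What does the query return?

Rows in [2067-04-09, 2068-09-04): 2067-04-09, 2068-08-26, 2067-04-22, 2067-11-23, 2068-01-03, 2067-08-05 → 6 rows.

6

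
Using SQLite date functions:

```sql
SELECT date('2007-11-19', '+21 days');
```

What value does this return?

2007-12-10

November 2007 has 30 days; 11 remain after the 19th, so 12 days reach 2007-12-01.
Advancing 9 more days within December lands on 2007-12-10.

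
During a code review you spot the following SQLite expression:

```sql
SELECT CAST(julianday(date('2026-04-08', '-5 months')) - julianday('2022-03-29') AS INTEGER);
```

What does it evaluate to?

1320

Adding -5 months to 2026-04-08 gives 2025-11-08.
2 days remain in March 2022 after the 29th (31 − 29).
Full months from April 2022 through October 2025 contribute their day counts.
Then 8 days into November 2025.
Total: 2 + 30 + 31 + 30 + 31 + 31 + 30 + 31 + 30 + 31 + 31 + 28 + 31 + 30 + 31 + 30 + 31 + 31 + 30 + 31 + 30 + 31 + 31 + 29 + 31 + 30 + 31 + 30 + 31 + 31 + 30 + 31 + 30 + 31 + 31 + 28 + 31 + 30 + 31 + 30 + 31 + 31 + 30 + 31 + 8 = 1320.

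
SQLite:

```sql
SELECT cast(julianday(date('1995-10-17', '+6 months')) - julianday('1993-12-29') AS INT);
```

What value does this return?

840

Adding +6 months to 1995-10-17 gives 1996-04-17.
2 days remain in December 1993 after the 29th (31 − 29).
Full months from January 1994 through March 1996 contribute their day counts.
Then 17 days into April 1996.
Total: 2 + 31 + 28 + 31 + 30 + 31 + 30 + 31 + 31 + 30 + 31 + 30 + 31 + 31 + 28 + 31 + 30 + 31 + 30 + 31 + 31 + 30 + 31 + 30 + 31 + 31 + 29 + 31 + 17 = 840.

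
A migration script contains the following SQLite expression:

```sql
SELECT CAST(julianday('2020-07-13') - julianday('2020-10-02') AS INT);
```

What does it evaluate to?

18 days remain in July 2020 after the 13th (31 − 13).
August 2020: 31 days.
September 2020: 30 days.
Then 2 days into October 2020.
Total: 18 + 31 + 30 + 2 = 81.
The subtraction is earlier − later, so the result is −81 → -81.

-81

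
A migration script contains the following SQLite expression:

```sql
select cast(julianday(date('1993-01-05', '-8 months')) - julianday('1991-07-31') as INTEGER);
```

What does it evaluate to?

Adding -8 months to 1993-01-05 gives 1992-05-05.
0 days remain in July 1991 after the 31st (31 − 31).
Full months from August 1991 through April 1992 contribute their day counts.
Then 5 days into May 1992.
Total: 0 + 31 + 30 + 31 + 30 + 31 + 31 + 29 + 31 + 30 + 5 = 279.

279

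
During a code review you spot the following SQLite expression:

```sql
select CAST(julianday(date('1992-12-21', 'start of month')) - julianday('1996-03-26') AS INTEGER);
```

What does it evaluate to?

`start of month` rewinds 1992-12-21 to 1992-12-01.
30 days remain in December 1992 after the 1st (31 − 1).
Full months from January 1993 through February 1996 contribute their day counts.
Then 26 days into March 1996.
Total: 30 + 31 + 28 + 31 + 30 + 31 + 30 + 31 + 31 + 30 + 31 + 30 + 31 + 31 + 28 + 31 + 30 + 31 + 30 + 31 + 31 + 30 + 31 + 30 + 31 + 31 + 28 + 31 + 30 + 31 + 30 + 31 + 31 + 30 + 31 + 30 + 31 + 31 + 29 + 26 = 1211.
The subtraction is earlier − later, so the result is −1211 → -1211.

-1211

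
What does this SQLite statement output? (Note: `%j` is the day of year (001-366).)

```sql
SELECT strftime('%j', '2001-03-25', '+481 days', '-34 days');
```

First apply '+481 days', '-34 days': 2001-03-25 → 2002-06-15.
Day-of-year for 2002-06-15: days since 2002-01-01 inclusive = 166, zero-padded to 166.

166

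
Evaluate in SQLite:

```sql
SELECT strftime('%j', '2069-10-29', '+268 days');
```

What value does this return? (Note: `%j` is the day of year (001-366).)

First apply '+268 days': 2069-10-29 → 2070-07-24.
Day-of-year for 2070-07-24: days since 2070-01-01 inclusive = 205, zero-padded to 205.

205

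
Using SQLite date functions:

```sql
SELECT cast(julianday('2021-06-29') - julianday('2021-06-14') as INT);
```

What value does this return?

15

Both dates are in June 2021: 29 − 14 = 15.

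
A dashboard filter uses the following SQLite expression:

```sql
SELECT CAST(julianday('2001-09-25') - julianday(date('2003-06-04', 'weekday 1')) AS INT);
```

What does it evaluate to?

-622

`weekday 1` advances to the next Monday; 2003-06-04 is a Wednesday, so it moves forward to 2003-06-09.
5 days remain in September 2001 after the 25th (30 − 25).
Full months from October 2001 through May 2003 contribute their day counts.
Then 9 days into June 2003.
Total: 5 + 31 + 30 + 31 + 31 + 28 + 31 + 30 + 31 + 30 + 31 + 31 + 30 + 31 + 30 + 31 + 31 + 28 + 31 + 30 + 31 + 9 = 622.
The subtraction is earlier − later, so the result is −622 → -622.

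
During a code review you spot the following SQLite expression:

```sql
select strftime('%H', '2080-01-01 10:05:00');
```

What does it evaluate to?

10

`%H` extracts the 2-digit hour (00-23): 10.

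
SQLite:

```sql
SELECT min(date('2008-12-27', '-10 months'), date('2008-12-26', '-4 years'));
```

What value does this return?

date('2008-12-27', '-10 months') → 2008-02-27.
date('2008-12-26', '-4 years') → 2004-12-26.
Earlier of the two is 2004-12-26.

2004-12-26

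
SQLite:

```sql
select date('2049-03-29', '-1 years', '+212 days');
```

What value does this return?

2048-10-27

Adding -1 year to 2049-03-29 gives 2048-03-29.
Applying '+212 days' to 2048-03-29: counting 212 days forward gives 2048-10-27.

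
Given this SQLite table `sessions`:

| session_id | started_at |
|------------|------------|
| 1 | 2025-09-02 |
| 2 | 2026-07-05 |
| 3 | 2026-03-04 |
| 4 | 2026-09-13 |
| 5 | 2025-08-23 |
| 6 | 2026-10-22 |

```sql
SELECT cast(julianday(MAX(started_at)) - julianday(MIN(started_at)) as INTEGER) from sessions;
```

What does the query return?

425

MIN = 2025-08-23, MAX = 2026-10-22.
8 days remain in August 2025 after the 23rd (31 − 23).
Full months from September 2025 through September 2026 contribute their day counts.
Then 22 days into October 2026.
Total: 8 + 30 + 31 + 30 + 31 + 31 + 28 + 31 + 30 + 31 + 30 + 31 + 31 + 30 + 22 = 425.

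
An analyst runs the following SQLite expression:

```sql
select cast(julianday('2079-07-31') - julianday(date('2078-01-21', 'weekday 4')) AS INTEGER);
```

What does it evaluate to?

`weekday 4` advances to the next Thursday; 2078-01-21 is a Friday, so it moves forward to 2078-01-27.
4 days remain in January 2078 after the 27th (31 − 27).
Full months from February 2078 through June 2079 contribute their day counts.
Then 31 days into July 2079.
Total: 4 + 28 + 31 + 30 + 31 + 30 + 31 + 31 + 30 + 31 + 30 + 31 + 31 + 28 + 31 + 30 + 31 + 30 + 31 = 550.

550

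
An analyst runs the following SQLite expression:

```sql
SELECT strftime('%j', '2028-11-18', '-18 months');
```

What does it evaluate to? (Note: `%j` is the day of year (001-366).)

138

First apply '-18 months': 2028-11-18 → 2027-05-18.
Day-of-year for 2027-05-18: days since 2027-01-01 inclusive = 138, zero-padded to 138.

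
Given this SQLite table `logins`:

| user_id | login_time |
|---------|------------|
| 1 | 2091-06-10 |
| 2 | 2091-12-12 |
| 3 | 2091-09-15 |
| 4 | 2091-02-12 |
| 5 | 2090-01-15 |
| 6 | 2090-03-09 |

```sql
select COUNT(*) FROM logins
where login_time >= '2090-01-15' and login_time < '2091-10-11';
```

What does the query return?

5

Rows in [2090-01-15, 2091-10-11): 2091-06-10, 2091-09-15, 2091-02-12, 2090-01-15, 2090-03-09 → 5 rows.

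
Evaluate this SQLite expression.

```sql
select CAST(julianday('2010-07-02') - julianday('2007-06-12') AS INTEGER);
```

1116

18 days remain in June 2007 after the 12th (30 − 12).
Full months from July 2007 through June 2010 contribute their day counts.
Then 2 days into July 2010.
Total: 18 + 31 + 31 + 30 + 31 + 30 + 31 + 31 + 29 + 31 + 30 + 31 + 30 + 31 + 31 + 30 + 31 + 30 + 31 + 31 + 28 + 31 + 30 + 31 + 30 + 31 + 31 + 30 + 31 + 30 + 31 + 31 + 28 + 31 + 30 + 31 + 30 + 2 = 1116.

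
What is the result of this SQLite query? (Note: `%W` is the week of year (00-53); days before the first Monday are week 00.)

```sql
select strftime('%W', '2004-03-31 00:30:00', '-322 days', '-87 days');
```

First apply '-322 days', '-87 days': 2004-03-31 00:30:00 → 2003-02-16 00:30:00.
2003-02-16 is a Sunday. SQLite's %W counts Mondays since the year started; the result is 06.

06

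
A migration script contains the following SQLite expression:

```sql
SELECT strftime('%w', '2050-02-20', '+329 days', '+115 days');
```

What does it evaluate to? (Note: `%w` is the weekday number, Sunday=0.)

3

First apply '+329 days', '+115 days': 2050-02-20 → 2051-05-10.
2051-05-10 is a Wednesday; with Sunday=0 that is 3.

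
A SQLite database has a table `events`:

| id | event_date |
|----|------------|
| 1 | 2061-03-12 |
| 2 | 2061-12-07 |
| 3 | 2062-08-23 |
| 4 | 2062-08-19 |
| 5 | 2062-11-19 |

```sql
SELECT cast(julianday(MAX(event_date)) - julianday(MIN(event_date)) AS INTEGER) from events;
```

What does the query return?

617

MIN = 2061-03-12, MAX = 2062-11-19.
19 days remain in March 2061 after the 12th (31 − 12).
Full months from April 2061 through October 2062 contribute their day counts.
Then 19 days into November 2062.
Total: 19 + 30 + 31 + 30 + 31 + 31 + 30 + 31 + 30 + 31 + 31 + 28 + 31 + 30 + 31 + 30 + 31 + 31 + 30 + 31 + 19 = 617.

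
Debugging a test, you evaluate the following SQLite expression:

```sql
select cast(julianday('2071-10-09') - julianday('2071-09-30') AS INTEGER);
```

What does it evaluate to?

9

0 days remain in September 2071 after the 30th (30 − 30).
Then 9 days into October 2071.
Total: 0 + 9 = 9.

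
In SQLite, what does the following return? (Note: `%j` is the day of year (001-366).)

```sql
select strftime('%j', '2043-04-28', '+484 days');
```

First apply '+484 days': 2043-04-28 → 2044-08-24.
Day-of-year for 2044-08-24: days since 2044-01-01 inclusive = 237, zero-padded to 237.

237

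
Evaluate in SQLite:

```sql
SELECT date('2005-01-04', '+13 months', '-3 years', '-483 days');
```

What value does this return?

2001-10-09

Adding +13 months to 2005-01-04 gives 2006-02-04.
Adding -3 years to 2006-02-04 gives 2003-02-04.
Applying '-483 days' to 2003-02-04: counting 483 days back gives 2001-10-09.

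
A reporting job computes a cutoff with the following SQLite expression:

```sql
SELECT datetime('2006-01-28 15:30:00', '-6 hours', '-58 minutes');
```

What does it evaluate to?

2006-01-28 08:32:00

-6 hours from 2006-01-28 15:30:00 is 2006-01-28 09:30:00.
-58 minutes from 2006-01-28 09:30:00 is 2006-01-28 08:32:00.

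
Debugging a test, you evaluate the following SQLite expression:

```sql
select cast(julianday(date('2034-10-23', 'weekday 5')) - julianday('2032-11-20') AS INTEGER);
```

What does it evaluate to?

706

`weekday 5` advances to the next Friday; 2034-10-23 is a Monday, so it moves forward to 2034-10-27.
10 days remain in November 2032 after the 20th (30 − 20).
Full months from December 2032 through September 2034 contribute their day counts.
Then 27 days into October 2034.
Total: 10 + 31 + 31 + 28 + 31 + 30 + 31 + 30 + 31 + 31 + 30 + 31 + 30 + 31 + 31 + 28 + 31 + 30 + 31 + 30 + 31 + 31 + 30 + 27 = 706.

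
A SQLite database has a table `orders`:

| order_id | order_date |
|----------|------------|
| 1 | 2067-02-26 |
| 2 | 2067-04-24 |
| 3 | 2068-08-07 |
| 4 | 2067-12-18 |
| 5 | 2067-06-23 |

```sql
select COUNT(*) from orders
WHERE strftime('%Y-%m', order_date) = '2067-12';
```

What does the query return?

1

Rows with year-month 2067-12: 2067-12-18 → 1.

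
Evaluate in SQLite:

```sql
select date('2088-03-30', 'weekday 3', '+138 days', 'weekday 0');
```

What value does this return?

`weekday 3` advances to the next Wednesday; 2088-03-30 is a Tuesday, so it moves forward to 2088-03-31.
Applying '+138 days' to 2088-03-31: counting 138 days forward gives 2088-08-16.
`weekday 0` advances to the next Sunday; 2088-08-16 is a Monday, so it moves forward to 2088-08-22.

2088-08-22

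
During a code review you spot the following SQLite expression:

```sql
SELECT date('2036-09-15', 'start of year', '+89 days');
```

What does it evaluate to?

2036-03-30

`start of year` rewinds 2036-09-15 to 2036-01-01.
Applying '+89 days' to 2036-01-01: counting 89 days forward gives 2036-03-30.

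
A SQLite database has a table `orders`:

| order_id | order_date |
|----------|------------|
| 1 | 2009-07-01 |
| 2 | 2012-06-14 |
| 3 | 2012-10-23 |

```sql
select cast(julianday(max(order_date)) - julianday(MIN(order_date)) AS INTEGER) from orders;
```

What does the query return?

1210

MIN = 2009-07-01, MAX = 2012-10-23.
30 days remain in July 2009 after the 1st (31 − 1).
Full months from August 2009 through September 2012 contribute their day counts.
Then 23 days into October 2012.
Total: 30 + 31 + 30 + 31 + 30 + 31 + 31 + 28 + 31 + 30 + 31 + 30 + 31 + 31 + 30 + 31 + 30 + 31 + 31 + 28 + 31 + 30 + 31 + 30 + 31 + 31 + 30 + 31 + 30 + 31 + 31 + 29 + 31 + 30 + 31 + 30 + 31 + 31 + 30 + 23 = 1210.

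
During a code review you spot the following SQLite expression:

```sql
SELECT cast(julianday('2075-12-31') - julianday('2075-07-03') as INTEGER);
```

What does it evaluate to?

28 days remain in July 2075 after the 3rd (31 − 3).
August 2075: 31 days.
September 2075: 30 days.
October 2075: 31 days.
November 2075: 30 days.
Then 31 days into December 2075.
Total: 28 + 31 + 30 + 31 + 30 + 31 = 181.

181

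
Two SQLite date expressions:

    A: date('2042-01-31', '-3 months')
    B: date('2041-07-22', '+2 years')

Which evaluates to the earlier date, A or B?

A = 2041-10-31.
B = 2043-07-22.
A is earlier.

A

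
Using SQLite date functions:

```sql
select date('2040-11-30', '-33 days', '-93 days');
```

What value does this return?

Going back 30 days from 2040-11-30 reaches 2040-10-31 (last day of October, 31 days).
Going back 3 days within October lands on 2040-10-28.
Applying '-93 days' to 2040-10-28: counting 93 days back gives 2040-07-27.

2040-07-27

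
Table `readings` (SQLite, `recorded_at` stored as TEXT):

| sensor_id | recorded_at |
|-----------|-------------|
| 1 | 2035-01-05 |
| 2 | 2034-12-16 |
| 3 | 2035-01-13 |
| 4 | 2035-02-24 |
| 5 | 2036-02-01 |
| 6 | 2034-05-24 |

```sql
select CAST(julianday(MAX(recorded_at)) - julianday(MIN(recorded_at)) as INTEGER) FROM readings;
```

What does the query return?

618

MIN = 2034-05-24, MAX = 2036-02-01.
7 days remain in May 2034 after the 24th (31 − 24).
Full months from June 2034 through January 2036 contribute their day counts.
Then 1 day into February 2036.
Total: 7 + 30 + 31 + 31 + 30 + 31 + 30 + 31 + 31 + 28 + 31 + 30 + 31 + 30 + 31 + 31 + 30 + 31 + 30 + 31 + 31 + 1 = 618.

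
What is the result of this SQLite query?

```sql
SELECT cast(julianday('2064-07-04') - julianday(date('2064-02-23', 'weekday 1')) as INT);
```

130

`weekday 1` advances to the next Monday; 2064-02-23 is a Saturday, so it moves forward to 2064-02-25.
4 days remain in February 2064 after the 25th (29 − 25).
March 2064: 31 days.
April 2064: 30 days.
May 2064: 31 days.
June 2064: 30 days.
Then 4 days into July 2064.
Total: 4 + 31 + 30 + 31 + 30 + 4 = 130.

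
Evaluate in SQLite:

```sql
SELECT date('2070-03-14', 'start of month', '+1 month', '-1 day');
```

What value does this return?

`start of month` rewinds 2070-03-14 to 2070-03-01.
Adding +1 month to 2070-03-01 gives 2070-04-01.
Going back 1 day from 2070-04-01 reaches 2070-03-31 (last day of March, 31 days).

2070-03-31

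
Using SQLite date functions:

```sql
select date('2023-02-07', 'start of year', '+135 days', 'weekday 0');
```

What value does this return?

2023-05-21

`start of year` rewinds 2023-02-07 to 2023-01-01.
Applying '+135 days' to 2023-01-01: counting 135 days forward gives 2023-05-16.
`weekday 0` advances to the next Sunday; 2023-05-16 is a Tuesday, so it moves forward to 2023-05-21.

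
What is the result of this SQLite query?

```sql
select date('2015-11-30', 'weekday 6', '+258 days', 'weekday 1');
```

2016-08-22

`weekday 6` advances to the next Saturday; 2015-11-30 is a Monday, so it moves forward to 2015-12-05.
Applying '+258 days' to 2015-12-05: counting 258 days forward gives 2016-08-19.
`weekday 1` advances to the next Monday; 2016-08-19 is a Friday, so it moves forward to 2016-08-22.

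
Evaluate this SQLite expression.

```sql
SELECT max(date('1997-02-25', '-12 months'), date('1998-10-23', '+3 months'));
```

date('1997-02-25', '-12 months') → 1996-02-25.
date('1998-10-23', '+3 months') → 1999-01-23.
Later of the two is 1999-01-23.

1999-01-23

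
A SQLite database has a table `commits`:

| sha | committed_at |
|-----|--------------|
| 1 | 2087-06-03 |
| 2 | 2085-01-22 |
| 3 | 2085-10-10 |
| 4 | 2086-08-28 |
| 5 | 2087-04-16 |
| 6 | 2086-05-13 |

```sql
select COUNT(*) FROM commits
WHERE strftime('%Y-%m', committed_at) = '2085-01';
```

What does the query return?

Rows with year-month 2085-01: 2085-01-22 → 1.

1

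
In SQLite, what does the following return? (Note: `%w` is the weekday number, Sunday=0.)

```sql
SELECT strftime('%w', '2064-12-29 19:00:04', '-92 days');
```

First apply '-92 days': 2064-12-29 19:00:04 → 2064-09-28 19:00:04.
2064-09-28 is a Sunday; with Sunday=0 that is 0.

0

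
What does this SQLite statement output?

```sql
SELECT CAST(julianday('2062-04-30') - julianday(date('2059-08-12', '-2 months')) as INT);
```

Adding -2 months to 2059-08-12 gives 2059-06-12.
18 days remain in June 2059 after the 12th (30 − 12).
Full months from July 2059 through March 2062 contribute their day counts.
Then 30 days into April 2062.
Total: 18 + 31 + 31 + 30 + 31 + 30 + 31 + 31 + 29 + 31 + 30 + 31 + 30 + 31 + 31 + 30 + 31 + 30 + 31 + 31 + 28 + 31 + 30 + 31 + 30 + 31 + 31 + 30 + 31 + 30 + 31 + 31 + 28 + 31 + 30 = 1053.

1053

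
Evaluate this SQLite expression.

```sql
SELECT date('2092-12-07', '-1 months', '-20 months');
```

Adding -1 month to 2092-12-07 gives 2092-11-07.
Adding -20 months to 2092-11-07 gives 2091-03-07.

2091-03-07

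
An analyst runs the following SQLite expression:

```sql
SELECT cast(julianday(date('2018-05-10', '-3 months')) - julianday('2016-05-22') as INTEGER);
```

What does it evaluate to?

Adding -3 months to 2018-05-10 gives 2018-02-10.
9 days remain in May 2016 after the 22nd (31 − 22).
Full months from June 2016 through January 2018 contribute their day counts.
Then 10 days into February 2018.
Total: 9 + 30 + 31 + 31 + 30 + 31 + 30 + 31 + 31 + 28 + 31 + 30 + 31 + 30 + 31 + 31 + 30 + 31 + 30 + 31 + 31 + 10 = 629.

629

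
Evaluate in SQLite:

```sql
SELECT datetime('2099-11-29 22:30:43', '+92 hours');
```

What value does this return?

+92 hours from 2099-11-29 22:30:43 is 2099-12-03 18:30:43 (crosses midnight).

2099-12-03 18:30:43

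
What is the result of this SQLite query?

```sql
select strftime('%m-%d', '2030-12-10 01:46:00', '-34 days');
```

11-06

First apply '-34 days': 2030-12-10 01:46:00 → 2030-11-06 01:46:00.
`%m-%d` extracts the month-day: 11-06.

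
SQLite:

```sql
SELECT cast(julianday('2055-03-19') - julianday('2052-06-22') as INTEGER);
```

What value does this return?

1000

8 days remain in June 2052 after the 22nd (30 − 22).
Full months from July 2052 through February 2055 contribute their day counts.
Then 19 days into March 2055.
Total: 8 + 31 + 31 + 30 + 31 + 30 + 31 + 31 + 28 + 31 + 30 + 31 + 30 + 31 + 31 + 30 + 31 + 30 + 31 + 31 + 28 + 31 + 30 + 31 + 30 + 31 + 31 + 30 + 31 + 30 + 31 + 31 + 28 + 19 = 1000.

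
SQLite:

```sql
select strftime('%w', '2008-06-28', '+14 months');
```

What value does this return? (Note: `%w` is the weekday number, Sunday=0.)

First apply '+14 months': 2008-06-28 → 2009-08-28.
2009-08-28 is a Friday; with Sunday=0 that is 5.

5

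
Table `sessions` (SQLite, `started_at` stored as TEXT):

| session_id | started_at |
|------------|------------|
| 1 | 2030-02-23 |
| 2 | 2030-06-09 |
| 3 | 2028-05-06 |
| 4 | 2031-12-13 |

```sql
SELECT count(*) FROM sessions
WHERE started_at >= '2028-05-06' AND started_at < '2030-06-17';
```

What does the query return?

3

Rows in [2028-05-06, 2030-06-17): 2030-02-23, 2030-06-09, 2028-05-06 → 3 rows.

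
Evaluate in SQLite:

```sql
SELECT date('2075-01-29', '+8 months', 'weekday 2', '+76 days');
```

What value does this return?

2075-12-16

Adding +8 months to 2075-01-29 gives 2075-09-29.
`weekday 2` advances to the next Tuesday; 2075-09-29 is a Sunday, so it moves forward to 2075-10-01.
Applying '+76 days' to 2075-10-01: counting 76 days forward gives 2075-12-16.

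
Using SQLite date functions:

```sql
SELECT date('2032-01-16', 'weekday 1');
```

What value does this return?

2032-01-19

`weekday 1` advances to the next Monday; 2032-01-16 is a Friday, so it moves forward to 2032-01-19.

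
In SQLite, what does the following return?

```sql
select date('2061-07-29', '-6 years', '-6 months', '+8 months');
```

2055-09-29

Adding -6 years to 2061-07-29 gives 2055-07-29.
Adding -6 months to 2055-07-29 gives 2055-01-29.
Adding +8 months to 2055-01-29 gives 2055-09-29.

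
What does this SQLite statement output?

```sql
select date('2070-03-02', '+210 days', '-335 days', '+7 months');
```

Applying '+210 days' to 2070-03-02: counting 210 days forward gives 2070-09-28.
Applying '-335 days' to 2070-09-28: counting 335 days back gives 2069-10-28.
Adding +7 months to 2069-10-28 gives 2070-05-28.

2070-05-28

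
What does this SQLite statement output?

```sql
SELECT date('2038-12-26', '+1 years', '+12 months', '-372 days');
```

2039-12-20

Adding +1 year to 2038-12-26 gives 2039-12-26.
Adding +12 months to 2039-12-26 gives 2040-12-26.
Applying '-372 days' to 2040-12-26: counting 372 days back gives 2039-12-20.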